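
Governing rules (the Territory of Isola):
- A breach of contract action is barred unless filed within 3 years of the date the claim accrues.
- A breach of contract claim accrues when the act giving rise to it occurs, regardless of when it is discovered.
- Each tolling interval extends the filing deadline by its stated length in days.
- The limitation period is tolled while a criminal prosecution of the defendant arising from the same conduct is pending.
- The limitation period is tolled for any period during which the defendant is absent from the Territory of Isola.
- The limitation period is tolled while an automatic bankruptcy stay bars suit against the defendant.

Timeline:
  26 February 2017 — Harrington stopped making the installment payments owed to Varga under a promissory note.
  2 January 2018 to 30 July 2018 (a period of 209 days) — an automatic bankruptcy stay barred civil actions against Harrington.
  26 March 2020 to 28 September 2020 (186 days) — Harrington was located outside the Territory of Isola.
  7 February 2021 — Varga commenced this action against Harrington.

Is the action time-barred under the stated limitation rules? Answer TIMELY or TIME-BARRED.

TIMELY

The claim accrued on 26 February 2017, when the wrongful act occurred.
The untolled deadline — 3 years after 26 February 2017 — is 26 February 2020.
Because the automatic bankruptcy stay ran from 2 January 2018 to 30 July 2018, the deadline is extended by 209 days to 22 September 2020.
Because the defendant's absence from the jurisdiction ran from 26 March 2020 to 28 September 2020, the deadline is extended by 186 days to 27 March 2021.
Varga filed on 7 February 2021, before the 27 March 2021 deadline, so the action is timely.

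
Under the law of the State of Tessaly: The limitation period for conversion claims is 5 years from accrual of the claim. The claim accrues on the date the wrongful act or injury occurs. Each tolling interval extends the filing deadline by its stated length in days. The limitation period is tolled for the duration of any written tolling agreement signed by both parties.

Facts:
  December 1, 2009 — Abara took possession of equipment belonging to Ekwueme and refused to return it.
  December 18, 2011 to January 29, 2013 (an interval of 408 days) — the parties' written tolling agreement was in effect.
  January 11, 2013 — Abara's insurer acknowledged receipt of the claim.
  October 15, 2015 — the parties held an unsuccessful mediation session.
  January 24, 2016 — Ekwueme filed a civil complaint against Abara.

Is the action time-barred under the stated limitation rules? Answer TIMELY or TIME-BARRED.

TIME-BARRED

The limitation period began to run on December 1, 2009.
The untolled deadline — 5 years after December 1, 2009 — is December 1, 2014.
The written tolling agreement from December 18, 2011 to January 29, 2013 tolled the period for 408 days, extending the deadline to January 13, 2016.
Nothing else in the chronology tolls or restarts the period.
Filing on January 24, 2016 missed the January 13, 2016 deadline — the action is time-barred.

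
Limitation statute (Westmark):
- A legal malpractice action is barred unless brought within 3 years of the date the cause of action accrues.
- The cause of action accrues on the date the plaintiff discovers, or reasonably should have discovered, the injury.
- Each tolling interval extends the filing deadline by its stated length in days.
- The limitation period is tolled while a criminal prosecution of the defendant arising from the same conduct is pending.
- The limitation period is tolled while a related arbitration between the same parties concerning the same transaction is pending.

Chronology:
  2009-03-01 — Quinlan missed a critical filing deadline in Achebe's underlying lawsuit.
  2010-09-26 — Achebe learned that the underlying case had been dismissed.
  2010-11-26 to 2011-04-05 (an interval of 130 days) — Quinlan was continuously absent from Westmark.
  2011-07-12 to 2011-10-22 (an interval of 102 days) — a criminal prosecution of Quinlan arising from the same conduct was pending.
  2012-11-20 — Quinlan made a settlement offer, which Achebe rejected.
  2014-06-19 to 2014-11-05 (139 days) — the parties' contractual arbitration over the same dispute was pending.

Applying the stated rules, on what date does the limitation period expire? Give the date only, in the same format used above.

2014-01-06

Accrual is tied to discovery, so the period began on 2010-09-26 rather than on 2009-03-01 when the act occurred.
3 years from 2010-09-26 is 2013-09-26.
The period was tolled for 102 days by the pending criminal prosecution (2011-07-12 to 2011-10-22), pushing the deadline to 2014-01-06.
The pending related arbitration from 2014-06-19 to 2014-11-05 began after the period had already run on 2014-01-06, so it has no tolling effect.
The defendant's absence from the jurisdiction from 2010-11-26 to 2011-04-05 does not toll the period, because no stated rule makes the defendant's absence a tolling event.
The other events in the timeline have no effect on the limitation period under the stated rules.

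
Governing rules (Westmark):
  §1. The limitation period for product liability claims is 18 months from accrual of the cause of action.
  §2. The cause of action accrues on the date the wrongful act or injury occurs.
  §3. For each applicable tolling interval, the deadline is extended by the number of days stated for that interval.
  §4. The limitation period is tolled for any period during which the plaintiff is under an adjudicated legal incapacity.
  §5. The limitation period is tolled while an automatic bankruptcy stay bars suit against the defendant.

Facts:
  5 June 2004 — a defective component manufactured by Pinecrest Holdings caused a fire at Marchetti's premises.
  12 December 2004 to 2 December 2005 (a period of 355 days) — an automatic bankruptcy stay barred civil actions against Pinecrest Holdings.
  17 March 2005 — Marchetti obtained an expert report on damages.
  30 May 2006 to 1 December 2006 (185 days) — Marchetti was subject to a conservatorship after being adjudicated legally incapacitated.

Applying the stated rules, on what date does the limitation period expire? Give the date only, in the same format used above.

29 May 2007

The claim accrued on 5 June 2004, when the wrongful act occurred.
18 months from 5 June 2004 is 5 December 2005.
The period was tolled for 355 days by the automatic bankruptcy stay (12 December 2004 to 2 December 2005), pushing the deadline to 25 November 2006.
Because the plaintiff's legal incapacity ran from 30 May 2006 to 1 December 2006, the deadline is extended by 185 days to 29 May 2007.
Nothing else in the chronology tolls or restarts the period.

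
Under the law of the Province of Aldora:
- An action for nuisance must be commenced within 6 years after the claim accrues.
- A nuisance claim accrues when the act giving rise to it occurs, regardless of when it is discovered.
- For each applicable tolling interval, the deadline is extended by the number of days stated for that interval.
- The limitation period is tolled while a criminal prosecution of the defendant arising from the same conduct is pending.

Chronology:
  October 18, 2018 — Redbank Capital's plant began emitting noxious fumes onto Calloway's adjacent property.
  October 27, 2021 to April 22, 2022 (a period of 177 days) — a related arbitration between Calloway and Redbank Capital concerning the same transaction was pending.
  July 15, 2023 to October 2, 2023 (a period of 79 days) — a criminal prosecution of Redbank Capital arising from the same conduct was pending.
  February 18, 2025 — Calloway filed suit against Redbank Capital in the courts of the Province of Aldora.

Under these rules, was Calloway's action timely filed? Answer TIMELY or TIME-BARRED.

TIME-BARRED

The claim accrued on October 18, 2018, when the wrongful act occurred.
6 years from October 18, 2018 is October 18, 2024.
The pending criminal prosecution from July 15, 2023 to October 2, 2023 tolled the period for 79 days, extending the deadline to January 5, 2025.
The pending related arbitration from October 27, 2021 to April 22, 2022 does not toll the period, because no stated rule makes a pending arbitration a tolling event.
Calloway filed on February 18, 2025, after the January 5, 2025 deadline, so the action is time-barred.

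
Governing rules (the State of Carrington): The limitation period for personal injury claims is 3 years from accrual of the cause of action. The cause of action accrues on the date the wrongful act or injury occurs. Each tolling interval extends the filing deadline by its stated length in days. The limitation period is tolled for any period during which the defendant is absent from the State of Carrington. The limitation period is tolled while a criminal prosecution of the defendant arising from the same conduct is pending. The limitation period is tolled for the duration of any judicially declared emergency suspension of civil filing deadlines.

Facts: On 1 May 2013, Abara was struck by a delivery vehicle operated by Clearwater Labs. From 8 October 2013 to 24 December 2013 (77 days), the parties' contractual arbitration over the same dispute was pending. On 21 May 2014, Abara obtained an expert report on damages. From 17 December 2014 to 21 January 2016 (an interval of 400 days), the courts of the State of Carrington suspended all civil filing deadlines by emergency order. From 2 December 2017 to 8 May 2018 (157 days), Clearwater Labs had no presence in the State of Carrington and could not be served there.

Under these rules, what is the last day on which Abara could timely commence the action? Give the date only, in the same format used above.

5 June 2017

The claim accrued on 1 May 2013, when the wrongful act occurred.
The untolled deadline — 3 years after 1 May 2013 — is 1 May 2016.
The period was tolled for 400 days by the emergency suspension of filing deadlines (17 December 2014 to 21 January 2016), pushing the deadline to 5 June 2017.
The defendant's absence from the jurisdiction starting 2 December 2017 came too late — the period had run on 5 June 2017 — and so does not extend the deadline.
Although a pending arbitration ran from 8 October 2013 to 24 December 2013, the stated rules do not make that a tolling event, so it is disregarded.
None of the other events listed affects the running of the period under the stated rules.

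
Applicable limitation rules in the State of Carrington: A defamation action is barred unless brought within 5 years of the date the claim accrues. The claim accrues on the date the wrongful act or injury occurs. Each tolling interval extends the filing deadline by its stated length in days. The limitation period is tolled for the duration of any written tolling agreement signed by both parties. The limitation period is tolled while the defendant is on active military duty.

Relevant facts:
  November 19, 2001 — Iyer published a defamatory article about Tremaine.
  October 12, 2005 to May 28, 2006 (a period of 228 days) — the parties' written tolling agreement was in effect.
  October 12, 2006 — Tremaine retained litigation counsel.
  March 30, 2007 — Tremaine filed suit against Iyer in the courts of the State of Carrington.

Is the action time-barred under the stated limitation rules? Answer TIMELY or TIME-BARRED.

TIMELY

The claim accrued on November 19, 2001, when the wrongful act occurred.
Adding the 5 years base period to November 19, 2001 gives a deadline of November 19, 2006, before any tolling.
Because the written tolling agreement ran from October 12, 2005 to May 28, 2006, the deadline is extended by 228 days to July 5, 2007.
The other events in the timeline have no effect on the limitation period under the stated rules.
Filing on March 30, 2007 beat the July 5, 2007 deadline — the action is timely.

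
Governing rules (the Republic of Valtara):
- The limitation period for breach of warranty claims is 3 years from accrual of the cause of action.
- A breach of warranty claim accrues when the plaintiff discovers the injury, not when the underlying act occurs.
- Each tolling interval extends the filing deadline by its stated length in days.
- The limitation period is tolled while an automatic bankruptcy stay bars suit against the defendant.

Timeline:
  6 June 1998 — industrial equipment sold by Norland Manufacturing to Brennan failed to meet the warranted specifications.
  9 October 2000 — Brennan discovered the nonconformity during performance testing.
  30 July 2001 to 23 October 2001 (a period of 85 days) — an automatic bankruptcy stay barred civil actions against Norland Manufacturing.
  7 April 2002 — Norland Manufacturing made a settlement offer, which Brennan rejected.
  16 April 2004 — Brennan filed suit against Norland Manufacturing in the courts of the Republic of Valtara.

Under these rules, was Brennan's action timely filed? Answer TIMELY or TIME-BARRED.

TIME-BARRED

The claim did not accrue until Brennan discovered the injury on 9 October 2000; the 6 June 1998 act date does not start the clock under the stated rule.
The untolled deadline — 3 years after 9 October 2000 — is 9 October 2003.
Because the automatic bankruptcy stay ran from 30 July 2001 to 23 October 2001, the deadline is extended by 85 days to 2 January 2004.
None of the other events listed affects the running of the period under the stated rules.
Filing on 16 April 2004 missed the 2 January 2004 deadline — the action is time-barred.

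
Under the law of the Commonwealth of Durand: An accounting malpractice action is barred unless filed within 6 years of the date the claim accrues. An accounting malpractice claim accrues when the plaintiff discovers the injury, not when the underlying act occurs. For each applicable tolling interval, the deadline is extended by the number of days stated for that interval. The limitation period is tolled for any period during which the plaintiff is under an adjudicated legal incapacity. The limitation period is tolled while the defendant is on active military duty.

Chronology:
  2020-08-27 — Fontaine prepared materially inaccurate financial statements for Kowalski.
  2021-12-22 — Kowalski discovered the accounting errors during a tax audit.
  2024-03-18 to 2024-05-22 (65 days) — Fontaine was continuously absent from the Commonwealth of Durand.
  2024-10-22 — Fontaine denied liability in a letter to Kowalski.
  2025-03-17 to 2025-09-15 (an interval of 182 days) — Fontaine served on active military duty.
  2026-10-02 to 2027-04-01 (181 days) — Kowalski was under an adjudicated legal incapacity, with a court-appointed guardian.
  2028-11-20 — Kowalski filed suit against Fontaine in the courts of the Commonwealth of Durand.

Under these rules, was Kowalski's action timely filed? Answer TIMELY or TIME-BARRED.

TIMELY

The claim did not accrue until Kowalski discovered the injury on 2021-12-22; the 2020-08-27 act date does not start the clock under the stated rule.
The untolled deadline — 6 years after 2021-12-22 — is 2027-12-22.
The defendant's active military service from 2025-03-17 to 2025-09-15 tolled the period for 182 days, extending the deadline to 2028-06-21.
Because the plaintiff's legal incapacity ran from 2026-10-02 to 2027-04-01, the deadline is extended by 181 days to 2028-12-19.
No stated provision tolls the period for the defendant's absence, so the interval from 2024-03-18 to 2024-05-22 has no effect on the deadline.
None of the other events listed affects the running of the period under the stated rules.
The 2028-11-20 filing precedes the 2028-12-19 deadline; the claim is timely.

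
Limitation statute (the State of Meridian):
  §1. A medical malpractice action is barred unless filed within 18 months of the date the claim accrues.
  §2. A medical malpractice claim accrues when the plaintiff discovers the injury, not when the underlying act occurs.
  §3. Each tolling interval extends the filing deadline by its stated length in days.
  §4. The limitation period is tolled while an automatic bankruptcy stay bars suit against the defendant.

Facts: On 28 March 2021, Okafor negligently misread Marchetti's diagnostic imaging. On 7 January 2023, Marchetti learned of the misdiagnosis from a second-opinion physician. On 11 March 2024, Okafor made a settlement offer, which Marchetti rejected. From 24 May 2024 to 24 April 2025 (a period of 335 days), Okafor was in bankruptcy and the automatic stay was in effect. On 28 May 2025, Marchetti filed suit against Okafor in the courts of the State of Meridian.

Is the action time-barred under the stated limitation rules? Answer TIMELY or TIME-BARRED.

TIMELY

Under the discovery rule, the claim accrued on 7 January 2023, when Marchetti discovered the injury — not on the 28 March 2021 date of the underlying act.
The untolled deadline — 18 months after 7 January 2023 — is 7 July 2024.
Because the automatic bankruptcy stay ran from 24 May 2024 to 24 April 2025, the deadline is extended by 335 days to 7 June 2025.
None of the other events listed affects the running of the period under the stated rules.
The 28 May 2025 filing precedes the 7 June 2025 deadline; the claim is timely.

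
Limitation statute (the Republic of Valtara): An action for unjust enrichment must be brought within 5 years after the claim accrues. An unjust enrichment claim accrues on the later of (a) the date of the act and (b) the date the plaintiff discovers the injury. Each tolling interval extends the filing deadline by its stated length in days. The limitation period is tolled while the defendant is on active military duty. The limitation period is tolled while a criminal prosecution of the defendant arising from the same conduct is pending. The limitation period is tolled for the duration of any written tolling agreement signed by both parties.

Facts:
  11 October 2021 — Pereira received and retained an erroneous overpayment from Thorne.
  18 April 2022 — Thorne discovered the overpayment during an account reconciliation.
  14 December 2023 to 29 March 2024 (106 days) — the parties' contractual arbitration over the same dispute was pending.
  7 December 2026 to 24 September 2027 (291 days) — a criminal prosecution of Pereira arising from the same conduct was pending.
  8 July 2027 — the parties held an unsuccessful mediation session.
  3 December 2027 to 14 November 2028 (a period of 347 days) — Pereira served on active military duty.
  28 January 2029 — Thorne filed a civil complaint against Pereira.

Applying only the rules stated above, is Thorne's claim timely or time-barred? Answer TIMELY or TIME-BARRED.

Because discovery on 18 April 2022 post-dates the 11 October 2021 act, accrual under the later-of rule falls on 18 April 2022.
Adding the 5 years base period to 18 April 2022 gives a deadline of 18 April 2027, before any tolling.
The pending criminal prosecution from 7 December 2026 to 24 September 2027 tolled the period for 291 days, extending the deadline to 3 February 2028.
The period was tolled for 347 days by the defendant's active military service (3 December 2027 to 14 November 2028), pushing the deadline to 15 January 2029.
The pending related arbitration from 14 December 2023 to 29 March 2024 does not toll the period, because no stated rule makes a pending arbitration a tolling event.
Nothing else in the chronology tolls or restarts the period.
Thorne filed on 28 January 2029, after the 15 January 2029 deadline, so the action is time-barred.

TIME-BARRED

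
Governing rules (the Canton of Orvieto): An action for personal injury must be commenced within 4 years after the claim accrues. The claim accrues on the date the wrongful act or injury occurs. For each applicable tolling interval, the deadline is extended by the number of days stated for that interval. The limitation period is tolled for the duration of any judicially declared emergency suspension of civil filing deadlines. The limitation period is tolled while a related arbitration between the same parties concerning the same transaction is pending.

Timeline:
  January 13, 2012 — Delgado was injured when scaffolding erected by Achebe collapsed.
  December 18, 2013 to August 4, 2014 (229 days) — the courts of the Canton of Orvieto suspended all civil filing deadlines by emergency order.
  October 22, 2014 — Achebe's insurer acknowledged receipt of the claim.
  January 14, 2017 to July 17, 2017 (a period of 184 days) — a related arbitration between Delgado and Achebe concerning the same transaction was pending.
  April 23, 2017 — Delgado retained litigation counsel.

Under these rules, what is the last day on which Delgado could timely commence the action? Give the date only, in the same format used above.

The claim accrued on January 13, 2012, the date of the act.
4 years from January 13, 2012 is January 13, 2016.
Because the emergency suspension of filing deadlines ran from December 18, 2013 to August 4, 2014, the deadline is extended by 229 days to August 29, 2016.
The pending related arbitration from January 14, 2017 to July 17, 2017 began after the period had already run on August 29, 2016, so it has no tolling effect.
None of the other events listed affects the running of the period under the stated rules.

August 29, 2016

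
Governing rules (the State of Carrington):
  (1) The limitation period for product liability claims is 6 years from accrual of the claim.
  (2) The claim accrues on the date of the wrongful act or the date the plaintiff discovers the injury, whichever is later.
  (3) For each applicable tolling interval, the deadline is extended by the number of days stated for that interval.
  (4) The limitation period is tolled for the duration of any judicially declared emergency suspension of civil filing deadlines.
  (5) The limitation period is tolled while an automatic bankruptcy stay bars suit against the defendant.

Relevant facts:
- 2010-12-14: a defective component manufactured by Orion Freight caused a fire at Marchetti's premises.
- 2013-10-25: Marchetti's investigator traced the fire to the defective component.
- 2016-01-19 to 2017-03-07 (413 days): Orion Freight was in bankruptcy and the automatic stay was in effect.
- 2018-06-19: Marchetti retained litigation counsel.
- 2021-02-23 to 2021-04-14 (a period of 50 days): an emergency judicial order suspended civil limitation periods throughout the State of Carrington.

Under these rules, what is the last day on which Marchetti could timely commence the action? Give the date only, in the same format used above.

2020-12-11

The claim accrued on 2013-10-25 — the later of the 2010-12-14 act and the 2013-10-25 discovery.
6 years from 2013-10-25 is 2019-10-25.
The period was tolled for 413 days by the automatic bankruptcy stay (2016-01-19 to 2017-03-07), pushing the deadline to 2020-12-11.
The emergency suspension of filing deadlines from 2021-02-23 to 2021-04-14 began after the period had already run on 2020-12-11, so it has no tolling effect.
The other events in the timeline have no effect on the limitation period under the stated rules.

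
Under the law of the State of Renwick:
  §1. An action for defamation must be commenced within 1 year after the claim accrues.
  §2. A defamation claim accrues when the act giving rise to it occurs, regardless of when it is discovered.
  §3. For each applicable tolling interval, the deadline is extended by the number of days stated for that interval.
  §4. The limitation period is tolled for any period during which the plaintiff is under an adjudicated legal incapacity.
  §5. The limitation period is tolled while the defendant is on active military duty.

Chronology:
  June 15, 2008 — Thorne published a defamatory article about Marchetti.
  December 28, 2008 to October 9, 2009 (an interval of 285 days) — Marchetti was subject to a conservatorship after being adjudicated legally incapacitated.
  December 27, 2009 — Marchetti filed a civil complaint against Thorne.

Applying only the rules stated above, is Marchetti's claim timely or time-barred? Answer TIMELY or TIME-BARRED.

The claim accrued on June 15, 2008, when the wrongful act occurred.
1 year from June 15, 2008 is June 15, 2009.
The plaintiff's legal incapacity from December 28, 2008 to October 9, 2009 tolled the period for 285 days, extending the deadline to March 27, 2010.
The December 27, 2009 filing precedes the March 27, 2010 deadline; the claim is timely.

TIMELY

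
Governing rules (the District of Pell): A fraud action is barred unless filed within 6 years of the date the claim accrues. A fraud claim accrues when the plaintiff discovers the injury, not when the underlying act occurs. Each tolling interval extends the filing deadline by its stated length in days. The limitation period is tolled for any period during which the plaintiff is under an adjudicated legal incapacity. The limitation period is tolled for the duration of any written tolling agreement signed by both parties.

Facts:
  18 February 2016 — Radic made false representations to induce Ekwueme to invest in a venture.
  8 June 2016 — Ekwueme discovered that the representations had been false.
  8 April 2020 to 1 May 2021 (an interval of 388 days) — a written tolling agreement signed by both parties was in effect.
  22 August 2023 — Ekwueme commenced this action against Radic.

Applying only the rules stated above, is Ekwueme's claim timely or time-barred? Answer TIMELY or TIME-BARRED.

Under the discovery rule, the claim accrued on 8 June 2016, when Ekwueme discovered the injury — not on the 18 February 2016 date of the underlying act.
Adding the 6 years base period to 8 June 2016 gives a deadline of 8 June 2022, before any tolling.
Because the written tolling agreement ran from 8 April 2020 to 1 May 2021, the deadline is extended by 388 days to 1 July 2023.
The 22 August 2023 filing falls after the 1 July 2023 deadline; the claim is time-barred.

TIME-BARRED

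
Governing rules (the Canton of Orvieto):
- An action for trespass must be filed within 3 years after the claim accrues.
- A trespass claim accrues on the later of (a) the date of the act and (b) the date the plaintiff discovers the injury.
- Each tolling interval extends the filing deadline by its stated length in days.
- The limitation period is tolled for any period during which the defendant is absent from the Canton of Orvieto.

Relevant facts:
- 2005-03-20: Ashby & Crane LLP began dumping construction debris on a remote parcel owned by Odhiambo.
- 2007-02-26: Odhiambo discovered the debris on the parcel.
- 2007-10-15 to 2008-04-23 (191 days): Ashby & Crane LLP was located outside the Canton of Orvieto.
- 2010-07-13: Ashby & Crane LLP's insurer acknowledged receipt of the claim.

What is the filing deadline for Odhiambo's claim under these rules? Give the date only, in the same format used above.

Taking the later of the act (2005-03-20) and discovery (2007-02-26), the claim accrued on 2007-02-26.
3 years from 2007-02-26 is 2010-02-26.
The period was tolled for 191 days by the defendant's absence from the jurisdiction (2007-10-15 to 2008-04-23), pushing the deadline to 2010-09-05.
The other events in the timeline have no effect on the limitation period under the stated rules.

2010-09-05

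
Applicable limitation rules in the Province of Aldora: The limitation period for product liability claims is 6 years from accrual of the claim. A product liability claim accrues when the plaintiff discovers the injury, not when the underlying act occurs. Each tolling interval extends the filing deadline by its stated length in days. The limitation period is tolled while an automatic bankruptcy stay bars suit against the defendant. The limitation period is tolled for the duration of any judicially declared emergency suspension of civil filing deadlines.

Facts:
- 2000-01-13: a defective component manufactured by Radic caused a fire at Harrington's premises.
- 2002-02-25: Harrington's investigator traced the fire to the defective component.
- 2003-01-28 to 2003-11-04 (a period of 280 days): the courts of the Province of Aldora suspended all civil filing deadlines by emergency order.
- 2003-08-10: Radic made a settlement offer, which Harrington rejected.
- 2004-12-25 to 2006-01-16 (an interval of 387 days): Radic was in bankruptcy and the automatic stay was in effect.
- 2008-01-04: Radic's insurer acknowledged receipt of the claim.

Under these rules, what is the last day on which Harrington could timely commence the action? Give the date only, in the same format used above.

2009-12-23

Accrual is tied to discovery, so the period began on 2002-02-25 rather than on 2000-01-13 when the act occurred.
The untolled deadline — 6 years after 2002-02-25 — is 2008-02-25.
The emergency suspension of filing deadlines from 2003-01-28 to 2003-11-04 tolled the period for 280 days, extending the deadline to 2008-12-01.
The period was tolled for 387 days by the automatic bankruptcy stay (2004-12-25 to 2006-01-16), pushing the deadline to 2009-12-23.
Nothing else in the chronology tolls or restarts the period.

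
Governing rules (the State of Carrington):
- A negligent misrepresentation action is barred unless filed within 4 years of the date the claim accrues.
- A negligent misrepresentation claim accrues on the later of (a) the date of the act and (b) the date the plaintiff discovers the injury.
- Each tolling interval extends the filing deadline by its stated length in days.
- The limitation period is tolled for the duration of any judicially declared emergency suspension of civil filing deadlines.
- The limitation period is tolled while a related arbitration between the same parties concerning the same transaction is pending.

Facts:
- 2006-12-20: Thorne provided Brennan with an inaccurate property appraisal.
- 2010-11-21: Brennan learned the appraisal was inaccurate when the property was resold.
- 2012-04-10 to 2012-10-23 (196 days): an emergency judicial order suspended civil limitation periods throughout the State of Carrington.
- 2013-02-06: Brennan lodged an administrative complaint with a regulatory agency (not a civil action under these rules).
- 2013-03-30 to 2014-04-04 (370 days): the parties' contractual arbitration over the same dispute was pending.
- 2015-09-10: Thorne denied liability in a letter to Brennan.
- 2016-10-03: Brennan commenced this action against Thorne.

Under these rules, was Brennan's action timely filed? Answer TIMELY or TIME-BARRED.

Because discovery on 2010-11-21 post-dates the 2006-12-20 act, accrual under the later-of rule falls on 2010-11-21.
Adding the 4 years base period to 2010-11-21 gives a deadline of 2014-11-21, before any tolling.
The emergency suspension of filing deadlines from 2012-04-10 to 2012-10-23 tolled the period for 196 days, extending the deadline to 2015-06-05.
Because the pending related arbitration ran from 2013-03-30 to 2014-04-04, the deadline is extended by 370 days to 2016-06-09.
None of the other events listed affects the running of the period under the stated rules.
The 2016-10-03 filing falls after the 2016-06-09 deadline; the claim is time-barred.

TIME-BARRED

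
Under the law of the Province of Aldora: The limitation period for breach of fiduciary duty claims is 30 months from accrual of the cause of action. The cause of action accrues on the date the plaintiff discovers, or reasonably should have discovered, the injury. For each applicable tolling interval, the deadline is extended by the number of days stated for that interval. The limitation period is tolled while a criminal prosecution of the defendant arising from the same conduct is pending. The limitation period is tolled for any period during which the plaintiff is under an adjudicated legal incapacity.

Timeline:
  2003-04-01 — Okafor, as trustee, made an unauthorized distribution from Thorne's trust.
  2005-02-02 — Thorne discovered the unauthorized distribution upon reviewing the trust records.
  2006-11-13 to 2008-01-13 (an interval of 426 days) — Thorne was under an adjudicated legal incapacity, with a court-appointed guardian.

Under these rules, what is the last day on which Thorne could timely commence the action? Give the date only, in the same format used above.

The claim did not accrue until Thorne discovered the injury on 2005-02-02; the 2003-04-01 act date does not start the clock under the stated rule.
The untolled deadline — 30 months after 2005-02-02 — is 2007-08-02.
The plaintiff's legal incapacity from 2006-11-13 to 2008-01-13 tolled the period for 426 days, extending the deadline to 2008-10-01.

2008-10-01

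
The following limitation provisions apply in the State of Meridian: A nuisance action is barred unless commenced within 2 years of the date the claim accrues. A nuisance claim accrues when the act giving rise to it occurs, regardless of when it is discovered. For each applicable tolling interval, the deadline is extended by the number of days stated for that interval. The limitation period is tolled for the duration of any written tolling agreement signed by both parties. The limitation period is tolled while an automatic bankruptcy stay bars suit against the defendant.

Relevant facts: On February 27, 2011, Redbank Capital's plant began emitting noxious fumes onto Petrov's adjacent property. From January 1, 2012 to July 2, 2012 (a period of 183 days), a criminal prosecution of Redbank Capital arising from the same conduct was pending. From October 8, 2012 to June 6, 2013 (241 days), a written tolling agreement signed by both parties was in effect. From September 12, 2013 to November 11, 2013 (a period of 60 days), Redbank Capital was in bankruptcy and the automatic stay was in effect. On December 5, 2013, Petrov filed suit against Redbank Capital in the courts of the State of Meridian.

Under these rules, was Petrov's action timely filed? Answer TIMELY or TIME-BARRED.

TIMELY

The limitation period began to run on February 27, 2011.
The untolled deadline — 2 years after February 27, 2011 — is February 27, 2013.
Because the written tolling agreement ran from October 8, 2012 to June 6, 2013, the deadline is extended by 241 days to October 26, 2013.
The automatic bankruptcy stay from September 12, 2013 to November 11, 2013 tolled the period for 60 days, extending the deadline to December 25, 2013.
Although a criminal prosecution ran from January 1, 2012 to July 2, 2012, the stated rules do not make that a tolling event, so it is disregarded.
Filing on December 5, 2013 beat the December 25, 2013 deadline — the action is timely.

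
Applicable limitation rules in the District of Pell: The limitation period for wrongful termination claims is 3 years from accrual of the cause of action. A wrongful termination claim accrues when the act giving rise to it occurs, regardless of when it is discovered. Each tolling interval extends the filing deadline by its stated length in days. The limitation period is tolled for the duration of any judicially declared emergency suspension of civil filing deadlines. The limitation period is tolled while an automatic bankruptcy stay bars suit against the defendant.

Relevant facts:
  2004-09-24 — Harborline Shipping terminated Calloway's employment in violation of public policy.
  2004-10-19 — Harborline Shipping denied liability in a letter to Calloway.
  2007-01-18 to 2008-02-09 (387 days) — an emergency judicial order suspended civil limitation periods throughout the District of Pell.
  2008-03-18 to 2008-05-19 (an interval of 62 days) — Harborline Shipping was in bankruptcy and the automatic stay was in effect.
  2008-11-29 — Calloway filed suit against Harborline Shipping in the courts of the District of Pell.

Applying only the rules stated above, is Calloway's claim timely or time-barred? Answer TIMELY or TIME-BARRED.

The claim accrued on 2004-09-24, when the wrongful act occurred.
The untolled deadline — 3 years after 2004-09-24 — is 2007-09-24.
The period was tolled for 387 days by the emergency suspension of filing deadlines (2007-01-18 to 2008-02-09), pushing the deadline to 2008-10-15.
The automatic bankruptcy stay from 2008-03-18 to 2008-05-19 tolled the period for 62 days, extending the deadline to 2008-12-16.
Nothing else in the chronology tolls or restarts the period.
Filing on 2008-11-29 beat the 2008-12-16 deadline — the action is timely.

TIMELY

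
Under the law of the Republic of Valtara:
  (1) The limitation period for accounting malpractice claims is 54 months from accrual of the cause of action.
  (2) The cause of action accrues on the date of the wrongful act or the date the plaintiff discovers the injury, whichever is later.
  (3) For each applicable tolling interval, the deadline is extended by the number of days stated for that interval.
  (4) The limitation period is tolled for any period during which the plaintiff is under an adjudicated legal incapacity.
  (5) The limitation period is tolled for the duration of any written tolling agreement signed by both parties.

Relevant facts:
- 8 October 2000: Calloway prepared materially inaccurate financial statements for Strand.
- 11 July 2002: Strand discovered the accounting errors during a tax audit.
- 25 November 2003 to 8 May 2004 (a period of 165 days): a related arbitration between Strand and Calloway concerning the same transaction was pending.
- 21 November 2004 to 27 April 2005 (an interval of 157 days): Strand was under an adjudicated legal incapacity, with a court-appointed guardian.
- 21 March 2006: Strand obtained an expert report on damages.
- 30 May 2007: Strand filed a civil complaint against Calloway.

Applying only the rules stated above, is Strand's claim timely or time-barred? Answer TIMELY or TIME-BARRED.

TIMELY

The claim accrued on 11 July 2002 — the later of the 8 October 2000 act and the 11 July 2002 discovery.
Adding the 54 months base period to 11 July 2002 gives a deadline of 11 January 2007, before any tolling.
The period was tolled for 157 days by the plaintiff's legal incapacity (21 November 2004 to 27 April 2005), pushing the deadline to 17 June 2007.
The pending related arbitration from 25 November 2003 to 8 May 2004 does not toll the period, because no stated rule makes a pending arbitration a tolling event.
None of the other events listed affects the running of the period under the stated rules.
Filing on 30 May 2007 beat the 17 June 2007 deadline — the action is timely.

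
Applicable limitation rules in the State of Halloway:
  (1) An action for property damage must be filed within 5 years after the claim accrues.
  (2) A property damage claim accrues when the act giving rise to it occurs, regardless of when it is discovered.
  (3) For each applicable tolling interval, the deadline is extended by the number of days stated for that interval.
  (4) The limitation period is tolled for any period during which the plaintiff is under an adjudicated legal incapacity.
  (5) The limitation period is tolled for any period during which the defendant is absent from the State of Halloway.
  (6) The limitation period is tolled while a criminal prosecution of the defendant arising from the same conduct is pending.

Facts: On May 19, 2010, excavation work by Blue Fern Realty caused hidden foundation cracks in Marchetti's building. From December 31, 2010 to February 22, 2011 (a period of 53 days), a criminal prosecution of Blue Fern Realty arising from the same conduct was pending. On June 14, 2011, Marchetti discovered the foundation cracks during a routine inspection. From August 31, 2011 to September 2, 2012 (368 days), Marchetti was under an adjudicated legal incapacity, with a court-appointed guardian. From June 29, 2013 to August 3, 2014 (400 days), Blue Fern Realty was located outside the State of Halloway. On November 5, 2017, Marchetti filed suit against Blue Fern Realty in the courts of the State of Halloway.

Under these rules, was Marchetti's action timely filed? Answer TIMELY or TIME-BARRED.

TIME-BARRED

Accrual is governed by the date of the act, so the period began to run on May 19, 2010; the later discovery on June 14, 2011 is irrelevant under the stated rule.
Adding the 5 years base period to May 19, 2010 gives a deadline of May 19, 2015, before any tolling.
The pending criminal prosecution from December 31, 2010 to February 22, 2011 tolled the period for 53 days, extending the deadline to July 11, 2015.
The period was tolled for 368 days by the plaintiff's legal incapacity (August 31, 2011 to September 2, 2012), pushing the deadline to July 13, 2016.
Because the defendant's absence from the jurisdiction ran from June 29, 2013 to August 3, 2014, the deadline is extended by 400 days to August 17, 2017.
The November 5, 2017 filing falls after the August 17, 2017 deadline; the claim is time-barred.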